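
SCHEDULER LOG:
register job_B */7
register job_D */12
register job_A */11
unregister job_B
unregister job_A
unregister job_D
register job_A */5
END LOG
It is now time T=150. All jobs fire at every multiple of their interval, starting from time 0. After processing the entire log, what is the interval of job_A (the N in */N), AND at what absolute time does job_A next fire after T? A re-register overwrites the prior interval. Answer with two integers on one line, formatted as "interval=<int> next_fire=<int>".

Answer: interval=5 next_fire=155

Derivation:
Op 1: register job_B */7 -> active={job_B:*/7}
Op 2: register job_D */12 -> active={job_B:*/7, job_D:*/12}
Op 3: register job_A */11 -> active={job_A:*/11, job_B:*/7, job_D:*/12}
Op 4: unregister job_B -> active={job_A:*/11, job_D:*/12}
Op 5: unregister job_A -> active={job_D:*/12}
Op 6: unregister job_D -> active={}
Op 7: register job_A */5 -> active={job_A:*/5}
Final interval of job_A = 5
Next fire of job_A after T=150: (150//5+1)*5 = 155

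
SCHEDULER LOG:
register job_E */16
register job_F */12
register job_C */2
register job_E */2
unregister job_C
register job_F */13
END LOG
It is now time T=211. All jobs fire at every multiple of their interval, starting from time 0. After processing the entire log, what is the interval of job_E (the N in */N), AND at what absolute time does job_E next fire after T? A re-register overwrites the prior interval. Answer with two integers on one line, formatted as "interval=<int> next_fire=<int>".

Answer: interval=2 next_fire=212

Derivation:
Op 1: register job_E */16 -> active={job_E:*/16}
Op 2: register job_F */12 -> active={job_E:*/16, job_F:*/12}
Op 3: register job_C */2 -> active={job_C:*/2, job_E:*/16, job_F:*/12}
Op 4: register job_E */2 -> active={job_C:*/2, job_E:*/2, job_F:*/12}
Op 5: unregister job_C -> active={job_E:*/2, job_F:*/12}
Op 6: register job_F */13 -> active={job_E:*/2, job_F:*/13}
Final interval of job_E = 2
Next fire of job_E after T=211: (211//2+1)*2 = 212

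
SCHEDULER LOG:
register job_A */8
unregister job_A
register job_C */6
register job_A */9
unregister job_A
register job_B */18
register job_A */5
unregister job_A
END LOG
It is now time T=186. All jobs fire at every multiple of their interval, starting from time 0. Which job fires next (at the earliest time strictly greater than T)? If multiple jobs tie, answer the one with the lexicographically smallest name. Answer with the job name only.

Answer: job_C

Derivation:
Op 1: register job_A */8 -> active={job_A:*/8}
Op 2: unregister job_A -> active={}
Op 3: register job_C */6 -> active={job_C:*/6}
Op 4: register job_A */9 -> active={job_A:*/9, job_C:*/6}
Op 5: unregister job_A -> active={job_C:*/6}
Op 6: register job_B */18 -> active={job_B:*/18, job_C:*/6}
Op 7: register job_A */5 -> active={job_A:*/5, job_B:*/18, job_C:*/6}
Op 8: unregister job_A -> active={job_B:*/18, job_C:*/6}
  job_B: interval 18, next fire after T=186 is 198
  job_C: interval 6, next fire after T=186 is 192
Earliest = 192, winner (lex tiebreak) = job_C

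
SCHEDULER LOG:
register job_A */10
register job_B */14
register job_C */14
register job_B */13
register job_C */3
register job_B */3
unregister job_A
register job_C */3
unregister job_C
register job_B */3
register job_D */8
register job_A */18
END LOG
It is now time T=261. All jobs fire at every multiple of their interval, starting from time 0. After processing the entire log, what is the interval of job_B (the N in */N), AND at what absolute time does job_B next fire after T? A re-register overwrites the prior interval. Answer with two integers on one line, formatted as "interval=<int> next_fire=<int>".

Op 1: register job_A */10 -> active={job_A:*/10}
Op 2: register job_B */14 -> active={job_A:*/10, job_B:*/14}
Op 3: register job_C */14 -> active={job_A:*/10, job_B:*/14, job_C:*/14}
Op 4: register job_B */13 -> active={job_A:*/10, job_B:*/13, job_C:*/14}
Op 5: register job_C */3 -> active={job_A:*/10, job_B:*/13, job_C:*/3}
Op 6: register job_B */3 -> active={job_A:*/10, job_B:*/3, job_C:*/3}
Op 7: unregister job_A -> active={job_B:*/3, job_C:*/3}
Op 8: register job_C */3 -> active={job_B:*/3, job_C:*/3}
Op 9: unregister job_C -> active={job_B:*/3}
Op 10: register job_B */3 -> active={job_B:*/3}
Op 11: register job_D */8 -> active={job_B:*/3, job_D:*/8}
Op 12: register job_A */18 -> active={job_A:*/18, job_B:*/3, job_D:*/8}
Final interval of job_B = 3
Next fire of job_B after T=261: (261//3+1)*3 = 264

Answer: interval=3 next_fire=264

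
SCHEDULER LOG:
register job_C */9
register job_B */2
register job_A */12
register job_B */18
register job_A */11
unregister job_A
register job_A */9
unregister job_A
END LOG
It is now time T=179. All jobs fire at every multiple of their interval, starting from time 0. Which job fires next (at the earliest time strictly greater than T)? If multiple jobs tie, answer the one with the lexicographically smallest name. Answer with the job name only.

Op 1: register job_C */9 -> active={job_C:*/9}
Op 2: register job_B */2 -> active={job_B:*/2, job_C:*/9}
Op 3: register job_A */12 -> active={job_A:*/12, job_B:*/2, job_C:*/9}
Op 4: register job_B */18 -> active={job_A:*/12, job_B:*/18, job_C:*/9}
Op 5: register job_A */11 -> active={job_A:*/11, job_B:*/18, job_C:*/9}
Op 6: unregister job_A -> active={job_B:*/18, job_C:*/9}
Op 7: register job_A */9 -> active={job_A:*/9, job_B:*/18, job_C:*/9}
Op 8: unregister job_A -> active={job_B:*/18, job_C:*/9}
  job_B: interval 18, next fire after T=179 is 180
  job_C: interval 9, next fire after T=179 is 180
Earliest = 180, winner (lex tiebreak) = job_B

Answer: job_B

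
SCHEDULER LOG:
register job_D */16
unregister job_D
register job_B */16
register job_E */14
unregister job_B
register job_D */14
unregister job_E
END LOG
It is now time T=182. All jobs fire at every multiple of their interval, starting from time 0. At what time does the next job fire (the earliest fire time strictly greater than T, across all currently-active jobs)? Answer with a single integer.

Op 1: register job_D */16 -> active={job_D:*/16}
Op 2: unregister job_D -> active={}
Op 3: register job_B */16 -> active={job_B:*/16}
Op 4: register job_E */14 -> active={job_B:*/16, job_E:*/14}
Op 5: unregister job_B -> active={job_E:*/14}
Op 6: register job_D */14 -> active={job_D:*/14, job_E:*/14}
Op 7: unregister job_E -> active={job_D:*/14}
  job_D: interval 14, next fire after T=182 is 196
Earliest fire time = 196 (job job_D)

Answer: 196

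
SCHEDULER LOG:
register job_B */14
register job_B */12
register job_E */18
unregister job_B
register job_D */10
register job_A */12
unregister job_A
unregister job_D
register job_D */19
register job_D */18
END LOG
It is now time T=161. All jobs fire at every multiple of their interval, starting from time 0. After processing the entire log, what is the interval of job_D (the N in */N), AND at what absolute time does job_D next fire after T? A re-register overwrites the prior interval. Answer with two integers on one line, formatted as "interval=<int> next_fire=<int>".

Answer: interval=18 next_fire=162

Derivation:
Op 1: register job_B */14 -> active={job_B:*/14}
Op 2: register job_B */12 -> active={job_B:*/12}
Op 3: register job_E */18 -> active={job_B:*/12, job_E:*/18}
Op 4: unregister job_B -> active={job_E:*/18}
Op 5: register job_D */10 -> active={job_D:*/10, job_E:*/18}
Op 6: register job_A */12 -> active={job_A:*/12, job_D:*/10, job_E:*/18}
Op 7: unregister job_A -> active={job_D:*/10, job_E:*/18}
Op 8: unregister job_D -> active={job_E:*/18}
Op 9: register job_D */19 -> active={job_D:*/19, job_E:*/18}
Op 10: register job_D */18 -> active={job_D:*/18, job_E:*/18}
Final interval of job_D = 18
Next fire of job_D after T=161: (161//18+1)*18 = 162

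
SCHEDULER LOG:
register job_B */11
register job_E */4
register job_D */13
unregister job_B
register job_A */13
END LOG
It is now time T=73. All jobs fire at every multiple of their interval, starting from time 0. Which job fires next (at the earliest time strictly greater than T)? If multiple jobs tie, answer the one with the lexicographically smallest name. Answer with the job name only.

Answer: job_E

Derivation:
Op 1: register job_B */11 -> active={job_B:*/11}
Op 2: register job_E */4 -> active={job_B:*/11, job_E:*/4}
Op 3: register job_D */13 -> active={job_B:*/11, job_D:*/13, job_E:*/4}
Op 4: unregister job_B -> active={job_D:*/13, job_E:*/4}
Op 5: register job_A */13 -> active={job_A:*/13, job_D:*/13, job_E:*/4}
  job_A: interval 13, next fire after T=73 is 78
  job_D: interval 13, next fire after T=73 is 78
  job_E: interval 4, next fire after T=73 is 76
Earliest = 76, winner (lex tiebreak) = job_E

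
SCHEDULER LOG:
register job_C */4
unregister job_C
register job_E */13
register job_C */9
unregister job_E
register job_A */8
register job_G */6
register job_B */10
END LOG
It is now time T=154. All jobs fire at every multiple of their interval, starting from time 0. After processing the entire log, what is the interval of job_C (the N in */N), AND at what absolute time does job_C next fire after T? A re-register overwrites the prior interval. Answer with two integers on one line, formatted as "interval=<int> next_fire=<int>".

Op 1: register job_C */4 -> active={job_C:*/4}
Op 2: unregister job_C -> active={}
Op 3: register job_E */13 -> active={job_E:*/13}
Op 4: register job_C */9 -> active={job_C:*/9, job_E:*/13}
Op 5: unregister job_E -> active={job_C:*/9}
Op 6: register job_A */8 -> active={job_A:*/8, job_C:*/9}
Op 7: register job_G */6 -> active={job_A:*/8, job_C:*/9, job_G:*/6}
Op 8: register job_B */10 -> active={job_A:*/8, job_B:*/10, job_C:*/9, job_G:*/6}
Final interval of job_C = 9
Next fire of job_C after T=154: (154//9+1)*9 = 162

Answer: interval=9 next_fire=162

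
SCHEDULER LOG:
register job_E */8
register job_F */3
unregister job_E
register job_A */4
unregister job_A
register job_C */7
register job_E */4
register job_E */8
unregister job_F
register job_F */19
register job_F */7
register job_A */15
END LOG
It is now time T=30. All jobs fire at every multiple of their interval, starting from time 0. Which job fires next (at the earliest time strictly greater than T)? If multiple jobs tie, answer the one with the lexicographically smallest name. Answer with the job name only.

Op 1: register job_E */8 -> active={job_E:*/8}
Op 2: register job_F */3 -> active={job_E:*/8, job_F:*/3}
Op 3: unregister job_E -> active={job_F:*/3}
Op 4: register job_A */4 -> active={job_A:*/4, job_F:*/3}
Op 5: unregister job_A -> active={job_F:*/3}
Op 6: register job_C */7 -> active={job_C:*/7, job_F:*/3}
Op 7: register job_E */4 -> active={job_C:*/7, job_E:*/4, job_F:*/3}
Op 8: register job_E */8 -> active={job_C:*/7, job_E:*/8, job_F:*/3}
Op 9: unregister job_F -> active={job_C:*/7, job_E:*/8}
Op 10: register job_F */19 -> active={job_C:*/7, job_E:*/8, job_F:*/19}
Op 11: register job_F */7 -> active={job_C:*/7, job_E:*/8, job_F:*/7}
Op 12: register job_A */15 -> active={job_A:*/15, job_C:*/7, job_E:*/8, job_F:*/7}
  job_A: interval 15, next fire after T=30 is 45
  job_C: interval 7, next fire after T=30 is 35
  job_E: interval 8, next fire after T=30 is 32
  job_F: interval 7, next fire after T=30 is 35
Earliest = 32, winner (lex tiebreak) = job_E

Answer: job_E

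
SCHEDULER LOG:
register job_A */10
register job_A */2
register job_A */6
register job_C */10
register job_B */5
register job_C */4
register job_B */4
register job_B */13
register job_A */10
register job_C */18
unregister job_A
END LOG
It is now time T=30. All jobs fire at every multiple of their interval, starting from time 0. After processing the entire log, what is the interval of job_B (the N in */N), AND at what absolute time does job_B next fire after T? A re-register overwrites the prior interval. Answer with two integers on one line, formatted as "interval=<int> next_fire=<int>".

Op 1: register job_A */10 -> active={job_A:*/10}
Op 2: register job_A */2 -> active={job_A:*/2}
Op 3: register job_A */6 -> active={job_A:*/6}
Op 4: register job_C */10 -> active={job_A:*/6, job_C:*/10}
Op 5: register job_B */5 -> active={job_A:*/6, job_B:*/5, job_C:*/10}
Op 6: register job_C */4 -> active={job_A:*/6, job_B:*/5, job_C:*/4}
Op 7: register job_B */4 -> active={job_A:*/6, job_B:*/4, job_C:*/4}
Op 8: register job_B */13 -> active={job_A:*/6, job_B:*/13, job_C:*/4}
Op 9: register job_A */10 -> active={job_A:*/10, job_B:*/13, job_C:*/4}
Op 10: register job_C */18 -> active={job_A:*/10, job_B:*/13, job_C:*/18}
Op 11: unregister job_A -> active={job_B:*/13, job_C:*/18}
Final interval of job_B = 13
Next fire of job_B after T=30: (30//13+1)*13 = 39

Answer: interval=13 next_fire=39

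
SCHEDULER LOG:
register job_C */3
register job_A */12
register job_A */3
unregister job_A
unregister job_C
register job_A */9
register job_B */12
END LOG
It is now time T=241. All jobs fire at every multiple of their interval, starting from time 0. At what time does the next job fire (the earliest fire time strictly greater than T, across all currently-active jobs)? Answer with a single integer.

Op 1: register job_C */3 -> active={job_C:*/3}
Op 2: register job_A */12 -> active={job_A:*/12, job_C:*/3}
Op 3: register job_A */3 -> active={job_A:*/3, job_C:*/3}
Op 4: unregister job_A -> active={job_C:*/3}
Op 5: unregister job_C -> active={}
Op 6: register job_A */9 -> active={job_A:*/9}
Op 7: register job_B */12 -> active={job_A:*/9, job_B:*/12}
  job_A: interval 9, next fire after T=241 is 243
  job_B: interval 12, next fire after T=241 is 252
Earliest fire time = 243 (job job_A)

Answer: 243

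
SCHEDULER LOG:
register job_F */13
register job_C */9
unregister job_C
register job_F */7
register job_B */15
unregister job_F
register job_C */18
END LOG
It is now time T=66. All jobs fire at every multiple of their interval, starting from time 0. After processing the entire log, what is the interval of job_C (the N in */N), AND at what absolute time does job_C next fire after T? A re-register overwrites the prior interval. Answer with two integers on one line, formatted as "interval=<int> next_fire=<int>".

Answer: interval=18 next_fire=72

Derivation:
Op 1: register job_F */13 -> active={job_F:*/13}
Op 2: register job_C */9 -> active={job_C:*/9, job_F:*/13}
Op 3: unregister job_C -> active={job_F:*/13}
Op 4: register job_F */7 -> active={job_F:*/7}
Op 5: register job_B */15 -> active={job_B:*/15, job_F:*/7}
Op 6: unregister job_F -> active={job_B:*/15}
Op 7: register job_C */18 -> active={job_B:*/15, job_C:*/18}
Final interval of job_C = 18
Next fire of job_C after T=66: (66//18+1)*18 = 72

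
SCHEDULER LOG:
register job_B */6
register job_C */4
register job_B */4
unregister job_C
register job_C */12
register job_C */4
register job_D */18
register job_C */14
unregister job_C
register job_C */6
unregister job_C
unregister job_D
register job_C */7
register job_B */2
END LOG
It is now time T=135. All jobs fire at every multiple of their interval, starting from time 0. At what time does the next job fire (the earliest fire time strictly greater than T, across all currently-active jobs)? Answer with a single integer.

Op 1: register job_B */6 -> active={job_B:*/6}
Op 2: register job_C */4 -> active={job_B:*/6, job_C:*/4}
Op 3: register job_B */4 -> active={job_B:*/4, job_C:*/4}
Op 4: unregister job_C -> active={job_B:*/4}
Op 5: register job_C */12 -> active={job_B:*/4, job_C:*/12}
Op 6: register job_C */4 -> active={job_B:*/4, job_C:*/4}
Op 7: register job_D */18 -> active={job_B:*/4, job_C:*/4, job_D:*/18}
Op 8: register job_C */14 -> active={job_B:*/4, job_C:*/14, job_D:*/18}
Op 9: unregister job_C -> active={job_B:*/4, job_D:*/18}
Op 10: register job_C */6 -> active={job_B:*/4, job_C:*/6, job_D:*/18}
Op 11: unregister job_C -> active={job_B:*/4, job_D:*/18}
Op 12: unregister job_D -> active={job_B:*/4}
Op 13: register job_C */7 -> active={job_B:*/4, job_C:*/7}
Op 14: register job_B */2 -> active={job_B:*/2, job_C:*/7}
  job_B: interval 2, next fire after T=135 is 136
  job_C: interval 7, next fire after T=135 is 140
Earliest fire time = 136 (job job_B)

Answer: 136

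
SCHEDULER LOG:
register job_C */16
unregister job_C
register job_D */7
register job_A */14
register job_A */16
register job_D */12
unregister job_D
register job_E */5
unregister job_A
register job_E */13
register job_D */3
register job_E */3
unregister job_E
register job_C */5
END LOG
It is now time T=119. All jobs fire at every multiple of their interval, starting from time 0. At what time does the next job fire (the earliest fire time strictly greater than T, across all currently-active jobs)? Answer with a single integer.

Op 1: register job_C */16 -> active={job_C:*/16}
Op 2: unregister job_C -> active={}
Op 3: register job_D */7 -> active={job_D:*/7}
Op 4: register job_A */14 -> active={job_A:*/14, job_D:*/7}
Op 5: register job_A */16 -> active={job_A:*/16, job_D:*/7}
Op 6: register job_D */12 -> active={job_A:*/16, job_D:*/12}
Op 7: unregister job_D -> active={job_A:*/16}
Op 8: register job_E */5 -> active={job_A:*/16, job_E:*/5}
Op 9: unregister job_A -> active={job_E:*/5}
Op 10: register job_E */13 -> active={job_E:*/13}
Op 11: register job_D */3 -> active={job_D:*/3, job_E:*/13}
Op 12: register job_E */3 -> active={job_D:*/3, job_E:*/3}
Op 13: unregister job_E -> active={job_D:*/3}
Op 14: register job_C */5 -> active={job_C:*/5, job_D:*/3}
  job_C: interval 5, next fire after T=119 is 120
  job_D: interval 3, next fire after T=119 is 120
Earliest fire time = 120 (job job_C)

Answer: 120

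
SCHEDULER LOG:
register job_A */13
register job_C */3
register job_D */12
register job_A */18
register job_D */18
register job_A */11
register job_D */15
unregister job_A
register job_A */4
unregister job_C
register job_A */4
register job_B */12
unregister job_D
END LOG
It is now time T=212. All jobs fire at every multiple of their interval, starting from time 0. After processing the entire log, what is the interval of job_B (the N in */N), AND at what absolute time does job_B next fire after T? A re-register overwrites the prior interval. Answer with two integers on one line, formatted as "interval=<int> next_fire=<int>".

Answer: interval=12 next_fire=216

Derivation:
Op 1: register job_A */13 -> active={job_A:*/13}
Op 2: register job_C */3 -> active={job_A:*/13, job_C:*/3}
Op 3: register job_D */12 -> active={job_A:*/13, job_C:*/3, job_D:*/12}
Op 4: register job_A */18 -> active={job_A:*/18, job_C:*/3, job_D:*/12}
Op 5: register job_D */18 -> active={job_A:*/18, job_C:*/3, job_D:*/18}
Op 6: register job_A */11 -> active={job_A:*/11, job_C:*/3, job_D:*/18}
Op 7: register job_D */15 -> active={job_A:*/11, job_C:*/3, job_D:*/15}
Op 8: unregister job_A -> active={job_C:*/3, job_D:*/15}
Op 9: register job_A */4 -> active={job_A:*/4, job_C:*/3, job_D:*/15}
Op 10: unregister job_C -> active={job_A:*/4, job_D:*/15}
Op 11: register job_A */4 -> active={job_A:*/4, job_D:*/15}
Op 12: register job_B */12 -> active={job_A:*/4, job_B:*/12, job_D:*/15}
Op 13: unregister job_D -> active={job_A:*/4, job_B:*/12}
Final interval of job_B = 12
Next fire of job_B after T=212: (212//12+1)*12 = 216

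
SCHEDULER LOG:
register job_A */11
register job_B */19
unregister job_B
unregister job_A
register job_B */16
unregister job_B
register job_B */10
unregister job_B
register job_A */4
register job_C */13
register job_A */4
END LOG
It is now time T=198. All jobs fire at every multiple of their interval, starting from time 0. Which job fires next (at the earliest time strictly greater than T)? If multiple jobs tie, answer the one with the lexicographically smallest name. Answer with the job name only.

Op 1: register job_A */11 -> active={job_A:*/11}
Op 2: register job_B */19 -> active={job_A:*/11, job_B:*/19}
Op 3: unregister job_B -> active={job_A:*/11}
Op 4: unregister job_A -> active={}
Op 5: register job_B */16 -> active={job_B:*/16}
Op 6: unregister job_B -> active={}
Op 7: register job_B */10 -> active={job_B:*/10}
Op 8: unregister job_B -> active={}
Op 9: register job_A */4 -> active={job_A:*/4}
Op 10: register job_C */13 -> active={job_A:*/4, job_C:*/13}
Op 11: register job_A */4 -> active={job_A:*/4, job_C:*/13}
  job_A: interval 4, next fire after T=198 is 200
  job_C: interval 13, next fire after T=198 is 208
Earliest = 200, winner (lex tiebreak) = job_A

Answer: job_A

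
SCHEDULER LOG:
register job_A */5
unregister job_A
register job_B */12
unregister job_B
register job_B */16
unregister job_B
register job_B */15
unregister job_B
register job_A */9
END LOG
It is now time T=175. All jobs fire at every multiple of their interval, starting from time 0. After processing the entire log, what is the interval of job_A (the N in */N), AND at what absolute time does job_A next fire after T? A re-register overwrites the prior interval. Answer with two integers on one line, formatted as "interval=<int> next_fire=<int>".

Op 1: register job_A */5 -> active={job_A:*/5}
Op 2: unregister job_A -> active={}
Op 3: register job_B */12 -> active={job_B:*/12}
Op 4: unregister job_B -> active={}
Op 5: register job_B */16 -> active={job_B:*/16}
Op 6: unregister job_B -> active={}
Op 7: register job_B */15 -> active={job_B:*/15}
Op 8: unregister job_B -> active={}
Op 9: register job_A */9 -> active={job_A:*/9}
Final interval of job_A = 9
Next fire of job_A after T=175: (175//9+1)*9 = 180

Answer: interval=9 next_fire=180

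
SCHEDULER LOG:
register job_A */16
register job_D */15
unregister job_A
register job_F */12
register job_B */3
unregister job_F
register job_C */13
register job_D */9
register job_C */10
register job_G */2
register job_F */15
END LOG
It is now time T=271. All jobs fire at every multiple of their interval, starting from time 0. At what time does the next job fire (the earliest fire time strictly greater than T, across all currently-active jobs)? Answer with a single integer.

Answer: 272

Derivation:
Op 1: register job_A */16 -> active={job_A:*/16}
Op 2: register job_D */15 -> active={job_A:*/16, job_D:*/15}
Op 3: unregister job_A -> active={job_D:*/15}
Op 4: register job_F */12 -> active={job_D:*/15, job_F:*/12}
Op 5: register job_B */3 -> active={job_B:*/3, job_D:*/15, job_F:*/12}
Op 6: unregister job_F -> active={job_B:*/3, job_D:*/15}
Op 7: register job_C */13 -> active={job_B:*/3, job_C:*/13, job_D:*/15}
Op 8: register job_D */9 -> active={job_B:*/3, job_C:*/13, job_D:*/9}
Op 9: register job_C */10 -> active={job_B:*/3, job_C:*/10, job_D:*/9}
Op 10: register job_G */2 -> active={job_B:*/3, job_C:*/10, job_D:*/9, job_G:*/2}
Op 11: register job_F */15 -> active={job_B:*/3, job_C:*/10, job_D:*/9, job_F:*/15, job_G:*/2}
  job_B: interval 3, next fire after T=271 is 273
  job_C: interval 10, next fire after T=271 is 280
  job_D: interval 9, next fire after T=271 is 279
  job_F: interval 15, next fire after T=271 is 285
  job_G: interval 2, next fire after T=271 is 272
Earliest fire time = 272 (job job_G)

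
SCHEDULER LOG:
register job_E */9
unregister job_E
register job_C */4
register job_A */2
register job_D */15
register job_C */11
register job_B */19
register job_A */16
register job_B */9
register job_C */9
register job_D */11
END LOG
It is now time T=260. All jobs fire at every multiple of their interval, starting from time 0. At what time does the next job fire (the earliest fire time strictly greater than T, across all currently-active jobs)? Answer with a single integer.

Answer: 261

Derivation:
Op 1: register job_E */9 -> active={job_E:*/9}
Op 2: unregister job_E -> active={}
Op 3: register job_C */4 -> active={job_C:*/4}
Op 4: register job_A */2 -> active={job_A:*/2, job_C:*/4}
Op 5: register job_D */15 -> active={job_A:*/2, job_C:*/4, job_D:*/15}
Op 6: register job_C */11 -> active={job_A:*/2, job_C:*/11, job_D:*/15}
Op 7: register job_B */19 -> active={job_A:*/2, job_B:*/19, job_C:*/11, job_D:*/15}
Op 8: register job_A */16 -> active={job_A:*/16, job_B:*/19, job_C:*/11, job_D:*/15}
Op 9: register job_B */9 -> active={job_A:*/16, job_B:*/9, job_C:*/11, job_D:*/15}
Op 10: register job_C */9 -> active={job_A:*/16, job_B:*/9, job_C:*/9, job_D:*/15}
Op 11: register job_D */11 -> active={job_A:*/16, job_B:*/9, job_C:*/9, job_D:*/11}
  job_A: interval 16, next fire after T=260 is 272
  job_B: interval 9, next fire after T=260 is 261
  job_C: interval 9, next fire after T=260 is 261
  job_D: interval 11, next fire after T=260 is 264
Earliest fire time = 261 (job job_B)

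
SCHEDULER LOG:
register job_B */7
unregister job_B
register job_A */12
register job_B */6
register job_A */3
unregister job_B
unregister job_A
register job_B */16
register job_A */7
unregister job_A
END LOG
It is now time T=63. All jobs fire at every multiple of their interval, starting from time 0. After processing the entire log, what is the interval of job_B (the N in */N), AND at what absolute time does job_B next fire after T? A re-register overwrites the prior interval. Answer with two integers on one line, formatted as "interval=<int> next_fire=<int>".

Op 1: register job_B */7 -> active={job_B:*/7}
Op 2: unregister job_B -> active={}
Op 3: register job_A */12 -> active={job_A:*/12}
Op 4: register job_B */6 -> active={job_A:*/12, job_B:*/6}
Op 5: register job_A */3 -> active={job_A:*/3, job_B:*/6}
Op 6: unregister job_B -> active={job_A:*/3}
Op 7: unregister job_A -> active={}
Op 8: register job_B */16 -> active={job_B:*/16}
Op 9: register job_A */7 -> active={job_A:*/7, job_B:*/16}
Op 10: unregister job_A -> active={job_B:*/16}
Final interval of job_B = 16
Next fire of job_B after T=63: (63//16+1)*16 = 64

Answer: interval=16 next_fire=64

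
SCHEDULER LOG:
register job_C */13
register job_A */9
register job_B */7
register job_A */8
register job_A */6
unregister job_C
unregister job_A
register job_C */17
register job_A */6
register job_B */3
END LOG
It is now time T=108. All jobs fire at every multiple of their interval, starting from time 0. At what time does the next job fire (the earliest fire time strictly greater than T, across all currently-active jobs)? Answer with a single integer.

Answer: 111

Derivation:
Op 1: register job_C */13 -> active={job_C:*/13}
Op 2: register job_A */9 -> active={job_A:*/9, job_C:*/13}
Op 3: register job_B */7 -> active={job_A:*/9, job_B:*/7, job_C:*/13}
Op 4: register job_A */8 -> active={job_A:*/8, job_B:*/7, job_C:*/13}
Op 5: register job_A */6 -> active={job_A:*/6, job_B:*/7, job_C:*/13}
Op 6: unregister job_C -> active={job_A:*/6, job_B:*/7}
Op 7: unregister job_A -> active={job_B:*/7}
Op 8: register job_C */17 -> active={job_B:*/7, job_C:*/17}
Op 9: register job_A */6 -> active={job_A:*/6, job_B:*/7, job_C:*/17}
Op 10: register job_B */3 -> active={job_A:*/6, job_B:*/3, job_C:*/17}
  job_A: interval 6, next fire after T=108 is 114
  job_B: interval 3, next fire after T=108 is 111
  job_C: interval 17, next fire after T=108 is 119
Earliest fire time = 111 (job job_B)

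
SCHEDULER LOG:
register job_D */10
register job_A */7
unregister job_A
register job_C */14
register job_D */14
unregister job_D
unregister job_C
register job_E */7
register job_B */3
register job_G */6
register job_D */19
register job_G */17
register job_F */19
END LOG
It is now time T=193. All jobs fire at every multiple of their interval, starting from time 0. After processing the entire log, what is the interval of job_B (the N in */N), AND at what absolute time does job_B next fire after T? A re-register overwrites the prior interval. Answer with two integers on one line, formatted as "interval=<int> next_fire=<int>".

Op 1: register job_D */10 -> active={job_D:*/10}
Op 2: register job_A */7 -> active={job_A:*/7, job_D:*/10}
Op 3: unregister job_A -> active={job_D:*/10}
Op 4: register job_C */14 -> active={job_C:*/14, job_D:*/10}
Op 5: register job_D */14 -> active={job_C:*/14, job_D:*/14}
Op 6: unregister job_D -> active={job_C:*/14}
Op 7: unregister job_C -> active={}
Op 8: register job_E */7 -> active={job_E:*/7}
Op 9: register job_B */3 -> active={job_B:*/3, job_E:*/7}
Op 10: register job_G */6 -> active={job_B:*/3, job_E:*/7, job_G:*/6}
Op 11: register job_D */19 -> active={job_B:*/3, job_D:*/19, job_E:*/7, job_G:*/6}
Op 12: register job_G */17 -> active={job_B:*/3, job_D:*/19, job_E:*/7, job_G:*/17}
Op 13: register job_F */19 -> active={job_B:*/3, job_D:*/19, job_E:*/7, job_F:*/19, job_G:*/17}
Final interval of job_B = 3
Next fire of job_B after T=193: (193//3+1)*3 = 195

Answer: interval=3 next_fire=195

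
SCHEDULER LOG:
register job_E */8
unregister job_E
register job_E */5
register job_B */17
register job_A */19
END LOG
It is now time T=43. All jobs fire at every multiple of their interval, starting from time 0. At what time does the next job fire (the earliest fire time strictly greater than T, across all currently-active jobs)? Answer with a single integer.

Op 1: register job_E */8 -> active={job_E:*/8}
Op 2: unregister job_E -> active={}
Op 3: register job_E */5 -> active={job_E:*/5}
Op 4: register job_B */17 -> active={job_B:*/17, job_E:*/5}
Op 5: register job_A */19 -> active={job_A:*/19, job_B:*/17, job_E:*/5}
  job_A: interval 19, next fire after T=43 is 57
  job_B: interval 17, next fire after T=43 is 51
  job_E: interval 5, next fire after T=43 is 45
Earliest fire time = 45 (job job_E)

Answer: 45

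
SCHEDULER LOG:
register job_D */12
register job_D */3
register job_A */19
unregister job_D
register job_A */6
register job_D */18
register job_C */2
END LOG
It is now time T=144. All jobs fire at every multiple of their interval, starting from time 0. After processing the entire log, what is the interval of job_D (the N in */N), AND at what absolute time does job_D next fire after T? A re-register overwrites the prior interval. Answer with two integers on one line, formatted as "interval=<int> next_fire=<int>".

Op 1: register job_D */12 -> active={job_D:*/12}
Op 2: register job_D */3 -> active={job_D:*/3}
Op 3: register job_A */19 -> active={job_A:*/19, job_D:*/3}
Op 4: unregister job_D -> active={job_A:*/19}
Op 5: register job_A */6 -> active={job_A:*/6}
Op 6: register job_D */18 -> active={job_A:*/6, job_D:*/18}
Op 7: register job_C */2 -> active={job_A:*/6, job_C:*/2, job_D:*/18}
Final interval of job_D = 18
Next fire of job_D after T=144: (144//18+1)*18 = 162

Answer: interval=18 next_fire=162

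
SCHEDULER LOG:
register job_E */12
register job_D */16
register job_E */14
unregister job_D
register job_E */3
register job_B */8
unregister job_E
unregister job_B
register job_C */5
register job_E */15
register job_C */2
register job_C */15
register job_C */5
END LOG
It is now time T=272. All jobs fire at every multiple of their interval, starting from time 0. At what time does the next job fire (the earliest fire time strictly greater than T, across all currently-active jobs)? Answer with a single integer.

Answer: 275

Derivation:
Op 1: register job_E */12 -> active={job_E:*/12}
Op 2: register job_D */16 -> active={job_D:*/16, job_E:*/12}
Op 3: register job_E */14 -> active={job_D:*/16, job_E:*/14}
Op 4: unregister job_D -> active={job_E:*/14}
Op 5: register job_E */3 -> active={job_E:*/3}
Op 6: register job_B */8 -> active={job_B:*/8, job_E:*/3}
Op 7: unregister job_E -> active={job_B:*/8}
Op 8: unregister job_B -> active={}
Op 9: register job_C */5 -> active={job_C:*/5}
Op 10: register job_E */15 -> active={job_C:*/5, job_E:*/15}
Op 11: register job_C */2 -> active={job_C:*/2, job_E:*/15}
Op 12: register job_C */15 -> active={job_C:*/15, job_E:*/15}
Op 13: register job_C */5 -> active={job_C:*/5, job_E:*/15}
  job_C: interval 5, next fire after T=272 is 275
  job_E: interval 15, next fire after T=272 is 285
Earliest fire time = 275 (job job_C)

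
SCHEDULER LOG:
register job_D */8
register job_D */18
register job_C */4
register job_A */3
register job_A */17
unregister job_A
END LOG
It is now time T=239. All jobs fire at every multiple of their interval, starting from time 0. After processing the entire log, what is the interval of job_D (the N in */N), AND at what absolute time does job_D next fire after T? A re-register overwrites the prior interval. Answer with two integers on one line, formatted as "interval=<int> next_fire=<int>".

Op 1: register job_D */8 -> active={job_D:*/8}
Op 2: register job_D */18 -> active={job_D:*/18}
Op 3: register job_C */4 -> active={job_C:*/4, job_D:*/18}
Op 4: register job_A */3 -> active={job_A:*/3, job_C:*/4, job_D:*/18}
Op 5: register job_A */17 -> active={job_A:*/17, job_C:*/4, job_D:*/18}
Op 6: unregister job_A -> active={job_C:*/4, job_D:*/18}
Final interval of job_D = 18
Next fire of job_D after T=239: (239//18+1)*18 = 252

Answer: interval=18 next_fire=252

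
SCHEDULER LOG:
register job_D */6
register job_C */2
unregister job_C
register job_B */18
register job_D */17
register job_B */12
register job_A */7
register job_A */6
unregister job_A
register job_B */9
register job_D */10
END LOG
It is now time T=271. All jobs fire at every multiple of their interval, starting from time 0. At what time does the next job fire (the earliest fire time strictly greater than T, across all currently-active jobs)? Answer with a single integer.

Answer: 279

Derivation:
Op 1: register job_D */6 -> active={job_D:*/6}
Op 2: register job_C */2 -> active={job_C:*/2, job_D:*/6}
Op 3: unregister job_C -> active={job_D:*/6}
Op 4: register job_B */18 -> active={job_B:*/18, job_D:*/6}
Op 5: register job_D */17 -> active={job_B:*/18, job_D:*/17}
Op 6: register job_B */12 -> active={job_B:*/12, job_D:*/17}
Op 7: register job_A */7 -> active={job_A:*/7, job_B:*/12, job_D:*/17}
Op 8: register job_A */6 -> active={job_A:*/6, job_B:*/12, job_D:*/17}
Op 9: unregister job_A -> active={job_B:*/12, job_D:*/17}
Op 10: register job_B */9 -> active={job_B:*/9, job_D:*/17}
Op 11: register job_D */10 -> active={job_B:*/9, job_D:*/10}
  job_B: interval 9, next fire after T=271 is 279
  job_D: interval 10, next fire after T=271 is 280
Earliest fire time = 279 (job job_B)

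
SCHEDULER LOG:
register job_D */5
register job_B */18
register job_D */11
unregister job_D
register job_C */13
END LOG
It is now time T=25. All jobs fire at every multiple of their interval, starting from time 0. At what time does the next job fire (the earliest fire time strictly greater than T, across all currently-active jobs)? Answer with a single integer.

Answer: 26

Derivation:
Op 1: register job_D */5 -> active={job_D:*/5}
Op 2: register job_B */18 -> active={job_B:*/18, job_D:*/5}
Op 3: register job_D */11 -> active={job_B:*/18, job_D:*/11}
Op 4: unregister job_D -> active={job_B:*/18}
Op 5: register job_C */13 -> active={job_B:*/18, job_C:*/13}
  job_B: interval 18, next fire after T=25 is 36
  job_C: interval 13, next fire after T=25 is 26
Earliest fire time = 26 (job job_C)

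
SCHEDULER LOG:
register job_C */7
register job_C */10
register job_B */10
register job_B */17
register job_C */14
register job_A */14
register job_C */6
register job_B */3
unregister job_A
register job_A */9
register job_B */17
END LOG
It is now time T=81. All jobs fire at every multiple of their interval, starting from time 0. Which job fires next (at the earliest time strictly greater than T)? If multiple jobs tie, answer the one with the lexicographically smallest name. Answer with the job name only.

Op 1: register job_C */7 -> active={job_C:*/7}
Op 2: register job_C */10 -> active={job_C:*/10}
Op 3: register job_B */10 -> active={job_B:*/10, job_C:*/10}
Op 4: register job_B */17 -> active={job_B:*/17, job_C:*/10}
Op 5: register job_C */14 -> active={job_B:*/17, job_C:*/14}
Op 6: register job_A */14 -> active={job_A:*/14, job_B:*/17, job_C:*/14}
Op 7: register job_C */6 -> active={job_A:*/14, job_B:*/17, job_C:*/6}
Op 8: register job_B */3 -> active={job_A:*/14, job_B:*/3, job_C:*/6}
Op 9: unregister job_A -> active={job_B:*/3, job_C:*/6}
Op 10: register job_A */9 -> active={job_A:*/9, job_B:*/3, job_C:*/6}
Op 11: register job_B */17 -> active={job_A:*/9, job_B:*/17, job_C:*/6}
  job_A: interval 9, next fire after T=81 is 90
  job_B: interval 17, next fire after T=81 is 85
  job_C: interval 6, next fire after T=81 is 84
Earliest = 84, winner (lex tiebreak) = job_C

Answer: job_C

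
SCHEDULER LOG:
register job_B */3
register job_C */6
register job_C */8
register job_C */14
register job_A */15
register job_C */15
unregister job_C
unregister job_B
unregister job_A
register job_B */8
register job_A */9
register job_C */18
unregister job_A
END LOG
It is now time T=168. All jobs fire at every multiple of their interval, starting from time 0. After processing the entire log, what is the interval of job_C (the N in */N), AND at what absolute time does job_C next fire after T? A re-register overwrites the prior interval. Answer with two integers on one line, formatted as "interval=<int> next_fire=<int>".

Answer: interval=18 next_fire=180

Derivation:
Op 1: register job_B */3 -> active={job_B:*/3}
Op 2: register job_C */6 -> active={job_B:*/3, job_C:*/6}
Op 3: register job_C */8 -> active={job_B:*/3, job_C:*/8}
Op 4: register job_C */14 -> active={job_B:*/3, job_C:*/14}
Op 5: register job_A */15 -> active={job_A:*/15, job_B:*/3, job_C:*/14}
Op 6: register job_C */15 -> active={job_A:*/15, job_B:*/3, job_C:*/15}
Op 7: unregister job_C -> active={job_A:*/15, job_B:*/3}
Op 8: unregister job_B -> active={job_A:*/15}
Op 9: unregister job_A -> active={}
Op 10: register job_B */8 -> active={job_B:*/8}
Op 11: register job_A */9 -> active={job_A:*/9, job_B:*/8}
Op 12: register job_C */18 -> active={job_A:*/9, job_B:*/8, job_C:*/18}
Op 13: unregister job_A -> active={job_B:*/8, job_C:*/18}
Final interval of job_C = 18
Next fire of job_C after T=168: (168//18+1)*18 = 180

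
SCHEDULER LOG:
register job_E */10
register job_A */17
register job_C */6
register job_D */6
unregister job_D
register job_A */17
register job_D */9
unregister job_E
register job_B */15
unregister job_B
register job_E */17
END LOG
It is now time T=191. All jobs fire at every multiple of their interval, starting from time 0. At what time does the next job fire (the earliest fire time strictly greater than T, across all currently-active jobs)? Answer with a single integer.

Op 1: register job_E */10 -> active={job_E:*/10}
Op 2: register job_A */17 -> active={job_A:*/17, job_E:*/10}
Op 3: register job_C */6 -> active={job_A:*/17, job_C:*/6, job_E:*/10}
Op 4: register job_D */6 -> active={job_A:*/17, job_C:*/6, job_D:*/6, job_E:*/10}
Op 5: unregister job_D -> active={job_A:*/17, job_C:*/6, job_E:*/10}
Op 6: register job_A */17 -> active={job_A:*/17, job_C:*/6, job_E:*/10}
Op 7: register job_D */9 -> active={job_A:*/17, job_C:*/6, job_D:*/9, job_E:*/10}
Op 8: unregister job_E -> active={job_A:*/17, job_C:*/6, job_D:*/9}
Op 9: register job_B */15 -> active={job_A:*/17, job_B:*/15, job_C:*/6, job_D:*/9}
Op 10: unregister job_B -> active={job_A:*/17, job_C:*/6, job_D:*/9}
Op 11: register job_E */17 -> active={job_A:*/17, job_C:*/6, job_D:*/9, job_E:*/17}
  job_A: interval 17, next fire after T=191 is 204
  job_C: interval 6, next fire after T=191 is 192
  job_D: interval 9, next fire after T=191 is 198
  job_E: interval 17, next fire after T=191 is 204
Earliest fire time = 192 (job job_C)

Answer: 192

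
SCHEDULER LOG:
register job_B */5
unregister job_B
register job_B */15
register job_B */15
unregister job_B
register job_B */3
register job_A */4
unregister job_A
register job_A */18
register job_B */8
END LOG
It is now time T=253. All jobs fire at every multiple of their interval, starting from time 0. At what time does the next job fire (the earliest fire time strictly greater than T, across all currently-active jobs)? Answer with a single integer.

Op 1: register job_B */5 -> active={job_B:*/5}
Op 2: unregister job_B -> active={}
Op 3: register job_B */15 -> active={job_B:*/15}
Op 4: register job_B */15 -> active={job_B:*/15}
Op 5: unregister job_B -> active={}
Op 6: register job_B */3 -> active={job_B:*/3}
Op 7: register job_A */4 -> active={job_A:*/4, job_B:*/3}
Op 8: unregister job_A -> active={job_B:*/3}
Op 9: register job_A */18 -> active={job_A:*/18, job_B:*/3}
Op 10: register job_B */8 -> active={job_A:*/18, job_B:*/8}
  job_A: interval 18, next fire after T=253 is 270
  job_B: interval 8, next fire after T=253 is 256
Earliest fire time = 256 (job job_B)

Answer: 256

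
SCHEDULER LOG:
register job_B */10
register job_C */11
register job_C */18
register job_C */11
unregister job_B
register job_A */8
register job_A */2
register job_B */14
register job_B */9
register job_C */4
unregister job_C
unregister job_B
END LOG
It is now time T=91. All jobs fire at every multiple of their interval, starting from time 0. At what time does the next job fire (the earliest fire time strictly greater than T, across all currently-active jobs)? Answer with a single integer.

Answer: 92

Derivation:
Op 1: register job_B */10 -> active={job_B:*/10}
Op 2: register job_C */11 -> active={job_B:*/10, job_C:*/11}
Op 3: register job_C */18 -> active={job_B:*/10, job_C:*/18}
Op 4: register job_C */11 -> active={job_B:*/10, job_C:*/11}
Op 5: unregister job_B -> active={job_C:*/11}
Op 6: register job_A */8 -> active={job_A:*/8, job_C:*/11}
Op 7: register job_A */2 -> active={job_A:*/2, job_C:*/11}
Op 8: register job_B */14 -> active={job_A:*/2, job_B:*/14, job_C:*/11}
Op 9: register job_B */9 -> active={job_A:*/2, job_B:*/9, job_C:*/11}
Op 10: register job_C */4 -> active={job_A:*/2, job_B:*/9, job_C:*/4}
Op 11: unregister job_C -> active={job_A:*/2, job_B:*/9}
Op 12: unregister job_B -> active={job_A:*/2}
  job_A: interval 2, next fire after T=91 is 92
Earliest fire time = 92 (job job_A)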